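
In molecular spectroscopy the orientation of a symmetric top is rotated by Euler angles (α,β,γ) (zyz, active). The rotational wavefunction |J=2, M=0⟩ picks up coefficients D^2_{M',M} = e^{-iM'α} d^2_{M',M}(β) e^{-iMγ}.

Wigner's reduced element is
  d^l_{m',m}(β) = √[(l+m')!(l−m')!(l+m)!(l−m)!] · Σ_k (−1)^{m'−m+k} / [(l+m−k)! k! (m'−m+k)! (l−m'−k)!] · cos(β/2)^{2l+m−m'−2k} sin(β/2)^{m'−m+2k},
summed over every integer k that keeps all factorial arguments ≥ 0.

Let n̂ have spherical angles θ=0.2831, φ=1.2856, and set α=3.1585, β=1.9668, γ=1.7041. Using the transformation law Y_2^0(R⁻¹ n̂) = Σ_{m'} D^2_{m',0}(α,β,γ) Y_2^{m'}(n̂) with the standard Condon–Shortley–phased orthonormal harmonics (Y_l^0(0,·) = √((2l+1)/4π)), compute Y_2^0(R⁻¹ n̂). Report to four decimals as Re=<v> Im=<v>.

Re=-0.1263 Im=0.0000

Need the full column D^2_{m',0} for m'=−2..2 at α=3.1585, β=1.9668, γ=1.7041.
cos(β/2)=0.554196, sin(β/2)=0.832386
d^2_{-2,0}: single k=2 term ⇒ +0.521257;  D = +0.520959+0.017623i
d^2_{-1,0}: k∈[1..2] ⇒ +0.347048 -0.782913 = -0.435865;  D = +0.435803+0.007369i
d^2_{0,0}: k∈[0..2] ⇒ +0.094331 -0.851209 +0.480065 = -0.276813;  D = -0.276813+0.000000i
d^2_{1,0}: k∈[0..1] ⇒ -0.347048 +0.782913 = +0.435865;  D = -0.435803+0.007369i
d^2_{2,0}: single k=0 term ⇒ +0.521257;  D = +0.520959-0.017623i
Y_2^{m'}(θ=0.2831,φ=1.2856) and Σ D·Y over m':
  (+0.5210+0.0176i)·(-0.0254-0.0163i)  (+0.4358+0.0074i)·(+0.0583-0.1988i)  (-0.2768+0.0000i)·(+0.5570+0.0000i)  (-0.4358+0.0074i)·(-0.0583-0.1988i)  (+0.5210-0.0176i)·(-0.0254+0.0163i)
Y_2^0(R⁻¹ n̂) = -0.126288+0.000000i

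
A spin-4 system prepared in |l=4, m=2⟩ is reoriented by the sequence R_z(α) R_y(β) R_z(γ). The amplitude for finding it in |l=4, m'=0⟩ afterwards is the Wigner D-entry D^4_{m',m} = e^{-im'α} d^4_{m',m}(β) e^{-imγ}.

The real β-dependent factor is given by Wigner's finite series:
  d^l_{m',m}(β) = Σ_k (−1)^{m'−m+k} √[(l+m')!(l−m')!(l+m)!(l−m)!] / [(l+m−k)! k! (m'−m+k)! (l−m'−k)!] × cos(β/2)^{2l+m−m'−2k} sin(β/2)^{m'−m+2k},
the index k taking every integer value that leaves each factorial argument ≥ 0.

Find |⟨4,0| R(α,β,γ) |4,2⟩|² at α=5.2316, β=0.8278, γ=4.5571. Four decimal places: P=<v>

P=0.2232

D^4_{0,2}(5.2316,0.8278,4.5571) = e^{-i·0·5.2316}·d^4_{0,2}(0.8278)·e^{-i·2·4.5571}. Compute d first:
Half-angle: c=0.915559, s=0.402183. N=√(24·24·720·2)=910.735966
Admissible k: 2..4 (factorial args all ≥0)
  k=2: (−1)^0·910.7360/(96)·0.9156^6·0.4022^2 = +0.903832
  k=3: (−1)^1·910.7360/(36)·0.9156^4·0.4022^4 = -0.465084
  k=4: (−1)^2·910.7360/(96)·0.9156^2·0.4022^6 = +0.033654
d^4_{0,2}(0.8278) = +0.903832 -0.465084 +0.033654 = +0.472402
|D^4_{0,2}|² = |d^4_{0,2}(β)|² = (+0.472402)² = 0.223164 (the z-rotation phases have unit modulus)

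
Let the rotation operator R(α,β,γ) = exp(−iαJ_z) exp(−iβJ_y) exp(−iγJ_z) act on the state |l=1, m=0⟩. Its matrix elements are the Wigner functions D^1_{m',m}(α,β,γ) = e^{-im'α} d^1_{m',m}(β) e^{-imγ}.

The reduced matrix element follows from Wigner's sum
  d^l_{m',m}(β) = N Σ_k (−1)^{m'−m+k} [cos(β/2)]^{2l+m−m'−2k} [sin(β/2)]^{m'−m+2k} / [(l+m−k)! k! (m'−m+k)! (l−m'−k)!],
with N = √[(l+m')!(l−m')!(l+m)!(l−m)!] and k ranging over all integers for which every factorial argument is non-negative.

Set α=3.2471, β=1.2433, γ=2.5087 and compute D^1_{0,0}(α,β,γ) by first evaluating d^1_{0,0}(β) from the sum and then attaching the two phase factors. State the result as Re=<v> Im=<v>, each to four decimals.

D^1_{0,0}(3.2471,1.2433,2.5087) = e^{-i·0·3.2471}·d^1_{0,0}(1.2433)·e^{-i·0·2.5087}. Compute d first:
c=cos(1.2433/2)=0.812919, s=sin(1.2433/2)=0.582377; N=√[1·1·1·1]=1.000000
Admissible k: 0..1 (factorial args all ≥0)
  k=0: (−1)^0·1.0000/(1)·0.8129^2·0.5824^0 = +0.660837
  k=1: (−1)^1·1.0000/(1)·0.8129^0·0.5824^2 = -0.339163
d^1_{0,0}(1.2433) = +0.660837 -0.339163 = +0.321673
D = (+1.000000+0.000000i)·(+0.321673)·(+1.000000+0.000000i) = +0.321673+0.000000i

Re=0.3217 Im=0.0000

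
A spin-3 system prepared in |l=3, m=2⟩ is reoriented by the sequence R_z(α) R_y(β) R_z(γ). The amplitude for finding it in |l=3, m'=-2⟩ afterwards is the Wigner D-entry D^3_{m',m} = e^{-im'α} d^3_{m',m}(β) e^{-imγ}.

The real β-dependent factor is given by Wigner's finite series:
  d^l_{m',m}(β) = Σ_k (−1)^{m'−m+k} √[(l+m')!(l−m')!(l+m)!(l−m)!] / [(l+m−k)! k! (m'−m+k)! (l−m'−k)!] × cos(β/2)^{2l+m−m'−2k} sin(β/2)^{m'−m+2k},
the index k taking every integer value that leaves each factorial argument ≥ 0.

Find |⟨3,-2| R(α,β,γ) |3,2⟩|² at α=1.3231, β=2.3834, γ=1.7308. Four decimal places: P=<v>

P=0.0176

First d^3_{-2,2}(β=2.3834), then the phase factors e^{-i(-2)α} and e^{-i(2)γ}:
Half-angle: c=0.370081, s=0.928999. N=√(1·120·120·1)=120.000000
Admissible k: 4..5 (factorial args all ≥0)
  k=4: (−1)^0·120.0000/(24)·0.3701^2·0.9290^4 = +0.510065
  k=5: (−1)^1·120.0000/(120)·0.3701^0·0.9290^6 = -0.642825
d^3_{-2,2}(2.3834) = +0.510065 -0.642825 = -0.132760
|D^3_{-2,2}|² = |d^3_{-2,2}(β)|² = (-0.132760)² = 0.017625 (the z-rotation phases have unit modulus)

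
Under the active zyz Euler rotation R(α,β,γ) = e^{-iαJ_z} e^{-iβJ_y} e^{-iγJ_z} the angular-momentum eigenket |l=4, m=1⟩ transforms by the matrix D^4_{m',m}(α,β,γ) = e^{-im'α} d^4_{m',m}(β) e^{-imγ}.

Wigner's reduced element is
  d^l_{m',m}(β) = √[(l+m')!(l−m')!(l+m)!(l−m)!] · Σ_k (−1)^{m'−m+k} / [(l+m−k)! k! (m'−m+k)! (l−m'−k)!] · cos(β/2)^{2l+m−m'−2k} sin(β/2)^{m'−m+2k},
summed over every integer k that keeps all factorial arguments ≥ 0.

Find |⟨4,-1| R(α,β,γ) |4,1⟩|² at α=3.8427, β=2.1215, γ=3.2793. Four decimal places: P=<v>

First d^4_{-1,1}(β=2.1215), then the phase factors e^{-i(-1)α} and e^{-i(1)γ}:
With c≡cos(β/2)=0.488218 and s≡sin(β/2)=0.872722, N=[6·120·120·6]^{1/2}=720.000000
k∈{2,3,4,5} keeps every argument non-negative
  k=2: (−1)^0·720.0000/(72)·0.4882^6·0.8727^2 = +0.103141
  k=3: (−1)^1·720.0000/(24)·0.4882^4·0.8727^4 = -0.988732
  k=4: (−1)^2·720.0000/(48)·0.4882^2·0.8727^6 = +1.579696
  k=5: (−1)^3·720.0000/(720)·0.4882^0·0.8727^8 = -0.336517
d^4_{-1,1}(2.1215) = +0.103141 -0.988732 +1.579696 -0.336517 = +0.357588
|D^4_{-1,1}|² = |d^4_{-1,1}(β)|² = (+0.357588)² = 0.127869 (the z-rotation phases have unit modulus)

P=0.1279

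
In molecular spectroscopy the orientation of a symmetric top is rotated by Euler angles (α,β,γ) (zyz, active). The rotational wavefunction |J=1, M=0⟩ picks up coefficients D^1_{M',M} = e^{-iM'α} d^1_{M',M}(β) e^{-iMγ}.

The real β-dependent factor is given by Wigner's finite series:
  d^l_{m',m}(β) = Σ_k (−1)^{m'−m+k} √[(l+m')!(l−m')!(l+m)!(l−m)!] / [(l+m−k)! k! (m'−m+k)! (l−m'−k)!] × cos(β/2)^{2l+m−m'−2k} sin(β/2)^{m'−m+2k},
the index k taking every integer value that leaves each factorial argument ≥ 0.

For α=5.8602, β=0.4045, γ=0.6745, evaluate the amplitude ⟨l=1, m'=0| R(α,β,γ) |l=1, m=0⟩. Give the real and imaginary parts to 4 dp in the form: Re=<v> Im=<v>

Re=0.9193 Im=0.0000

Split into d^1_{0,0}(β=0.4045) × two z-phases.
c=cos(0.4045/2)=0.979617, s=sin(0.4045/2)=0.200874; N=√[1·1·1·1]=1.000000
Admissible k: 0..1 (factorial args all ≥0)
  k=0: (−1)^0·1.0000/(1)·0.9796^2·0.2009^0 = +0.959650
  k=1: (−1)^1·1.0000/(1)·0.9796^0·0.2009^2 = -0.040350
d^1_{0,0}(0.4045) = +0.959650 -0.040350 = +0.919299
Attach z-rotation phases: D = e^{-i(0)(5.8602)}·(+0.919299)·e^{-i(0)(0.6745)} = +0.919299+0.000000i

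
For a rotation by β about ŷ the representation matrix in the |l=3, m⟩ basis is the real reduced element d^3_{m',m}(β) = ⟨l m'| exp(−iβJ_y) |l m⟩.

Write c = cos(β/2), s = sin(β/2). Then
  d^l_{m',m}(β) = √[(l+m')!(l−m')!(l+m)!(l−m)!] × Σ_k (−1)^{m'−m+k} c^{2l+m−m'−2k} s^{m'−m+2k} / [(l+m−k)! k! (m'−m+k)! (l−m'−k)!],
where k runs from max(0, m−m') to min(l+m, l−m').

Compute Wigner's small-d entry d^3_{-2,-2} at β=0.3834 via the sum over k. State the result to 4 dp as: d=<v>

d^3_{-2,-2}(β=0.3834) via Wigner's sum:
With c≡cos(β/2)=0.981682 and s≡sin(β/2)=0.190528, N=[1·120·1·120]^{1/2}=120.000000
Admissible k: 0..1 (factorial args all ≥0)
  k=0: (−1)^0·120.0000/(120)·0.9817^6·0.1905^0 = +0.895003
  k=1: (−1)^1·120.0000/(24)·0.9817^4·0.1905^2 = -0.168566
d^3_{-2,-2}(0.3834) = +0.895003 -0.168566 = +0.726436

d=0.7264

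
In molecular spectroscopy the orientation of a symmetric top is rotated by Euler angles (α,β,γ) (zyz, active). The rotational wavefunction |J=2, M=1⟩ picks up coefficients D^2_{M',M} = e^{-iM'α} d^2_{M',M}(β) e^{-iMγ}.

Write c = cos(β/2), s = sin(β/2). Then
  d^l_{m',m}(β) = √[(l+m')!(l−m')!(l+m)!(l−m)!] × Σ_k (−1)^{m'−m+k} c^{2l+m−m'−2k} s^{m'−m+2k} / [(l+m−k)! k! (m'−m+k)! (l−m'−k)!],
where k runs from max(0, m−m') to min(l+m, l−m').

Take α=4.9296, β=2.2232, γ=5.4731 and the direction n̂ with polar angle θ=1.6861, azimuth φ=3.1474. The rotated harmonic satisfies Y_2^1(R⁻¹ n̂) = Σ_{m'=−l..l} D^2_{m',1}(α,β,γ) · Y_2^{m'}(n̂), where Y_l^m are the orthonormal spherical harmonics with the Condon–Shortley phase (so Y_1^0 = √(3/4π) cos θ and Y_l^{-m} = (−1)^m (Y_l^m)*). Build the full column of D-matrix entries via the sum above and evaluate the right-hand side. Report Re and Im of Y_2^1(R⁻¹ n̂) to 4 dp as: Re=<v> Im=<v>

Re=0.0632 Im=-0.0379

Need the full column D^2_{m',1} for m'=−2..2 at α=4.9296, β=2.2232, γ=5.4731.
cos(β/2)=0.443228, sin(β/2)=0.896409
d^2_{-2,1}: single k=3 term ⇒ +0.638522;  D = -0.204665-0.604832i
d^2_{-1,1}: k∈[2..3] ⇒ +0.473574 -0.645691 = -0.172117;  D = -0.147316+0.089008i
d^2_{0,1}: k∈[1..2] ⇒ +0.191189 -0.782026 = -0.590837;  D = -0.407345-0.427971i
d^2_{1,1}: k∈[0..1] ⇒ +0.038593 -0.473574 = -0.434981;  D = +0.243044-0.360746i
d^2_{2,1}: single k=0 term ⇒ -0.156105;  D = +0.145219+0.057273i
Y_2^{m'}(θ=1.6861,φ=3.1474) and Σ D·Y over m':
  (-0.2047-0.6048i)·(+0.3811-0.0044i)  (-0.1473+0.0890i)·(+0.0883-0.0005i)  (-0.4073-0.4280i)·(-0.3029+0.0000i)  (+0.2430-0.3607i)·(-0.0883-0.0005i)  (+0.1452+0.0573i)·(+0.3811+0.0044i)
Y_2^1(R⁻¹ n̂) = +0.063180-0.037868i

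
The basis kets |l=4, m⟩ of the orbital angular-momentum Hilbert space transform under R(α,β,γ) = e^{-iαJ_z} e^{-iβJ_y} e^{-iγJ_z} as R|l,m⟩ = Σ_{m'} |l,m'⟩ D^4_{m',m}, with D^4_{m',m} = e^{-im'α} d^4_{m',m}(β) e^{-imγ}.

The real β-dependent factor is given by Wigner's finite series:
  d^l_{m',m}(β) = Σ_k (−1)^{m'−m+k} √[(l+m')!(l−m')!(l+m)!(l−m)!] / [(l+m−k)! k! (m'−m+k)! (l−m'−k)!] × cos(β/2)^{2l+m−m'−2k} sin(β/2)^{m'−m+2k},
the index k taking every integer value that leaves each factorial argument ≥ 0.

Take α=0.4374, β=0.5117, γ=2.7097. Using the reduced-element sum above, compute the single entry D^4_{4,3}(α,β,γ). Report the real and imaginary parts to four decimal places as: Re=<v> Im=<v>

Re=0.5103 Im=-0.2490

First d^4_{4,3}(β=0.5117), then the phase factors e^{-i(4)α} and e^{-i(3)γ}:
With c≡cos(β/2)=0.967449 and s≡sin(β/2)=0.253068, N=[40320·1·5040·1]^{1/2}=14255.272709
Admissible k: 0..0 (factorial args all ≥0)
  k=0: (−1)^1·14255.2727/(5040)·0.9674^7·0.2531^1 = -0.567776
d^4_{4,3}(0.5117) = -0.567776
D = (-0.177852-0.984057i)·(-0.567776)·(-0.271661-0.962393i) = +0.510280-0.248966i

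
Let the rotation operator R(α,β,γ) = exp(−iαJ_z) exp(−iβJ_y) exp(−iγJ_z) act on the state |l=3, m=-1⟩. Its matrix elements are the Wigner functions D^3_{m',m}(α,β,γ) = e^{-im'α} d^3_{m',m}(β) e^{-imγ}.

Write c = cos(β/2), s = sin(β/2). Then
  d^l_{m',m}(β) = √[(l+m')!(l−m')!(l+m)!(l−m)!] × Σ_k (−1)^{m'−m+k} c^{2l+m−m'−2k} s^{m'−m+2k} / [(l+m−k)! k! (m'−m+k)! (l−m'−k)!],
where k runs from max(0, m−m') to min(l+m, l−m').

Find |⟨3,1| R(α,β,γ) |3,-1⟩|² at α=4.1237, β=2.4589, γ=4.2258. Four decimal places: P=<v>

D^3_{1,-1}(4.1237,2.4589,4.2258) = e^{-i·1·4.1237}·d^3_{1,-1}(2.4589)·e^{-i·-1·4.2258}. Compute d first:
c=cos(2.4589/2)=0.334756, s=sin(2.4589/2)=0.942305; N=√[24·2·2·24]=48.000000
k∈{0,1,2} keeps every argument non-negative
  k=0: (−1)^2·48.0000/(8)·0.3348^4·0.9423^2 = +0.066903
  k=1: (−1)^3·48.0000/(6)·0.3348^2·0.9423^4 = -0.706826
  k=2: (−1)^4·48.0000/(48)·0.3348^0·0.9423^6 = +0.700081
d^3_{1,-1}(2.4589) = +0.066903 -0.706826 +0.700081 = +0.060159
|D^3_{1,-1}|² = |d^3_{1,-1}(β)|² = (+0.060159)² = 0.003619 (the z-rotation phases have unit modulus)

P=0.0036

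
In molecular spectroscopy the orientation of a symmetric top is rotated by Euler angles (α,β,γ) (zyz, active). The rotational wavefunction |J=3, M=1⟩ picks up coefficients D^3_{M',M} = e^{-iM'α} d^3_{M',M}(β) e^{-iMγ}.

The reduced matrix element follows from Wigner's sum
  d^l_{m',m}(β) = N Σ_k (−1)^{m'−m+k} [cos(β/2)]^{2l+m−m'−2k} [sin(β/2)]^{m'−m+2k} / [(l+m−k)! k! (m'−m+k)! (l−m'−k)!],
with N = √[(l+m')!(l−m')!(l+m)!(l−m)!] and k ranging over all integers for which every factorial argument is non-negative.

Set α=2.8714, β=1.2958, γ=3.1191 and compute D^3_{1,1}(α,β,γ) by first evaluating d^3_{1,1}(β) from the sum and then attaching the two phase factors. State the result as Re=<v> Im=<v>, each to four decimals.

Re=-0.3971 Im=-0.1197

D^3_{1,1}(2.8714,1.2958,3.1191) = e^{-i·1·2.8714}·d^3_{1,1}(1.2958)·e^{-i·1·3.1191}. Compute d first:
c=cos(1.2958/2)=0.797353, s=sin(1.2958/2)=0.603513; N=√[24·2·24·2]=48.000000
k∈{0,1,2} keeps every argument non-negative
  k=0: (−1)^0·48.0000/(48)·0.7974^6·0.6035^0 = +0.256983
  k=1: (−1)^1·48.0000/(6)·0.7974^4·0.6035^2 = -1.177785
  k=2: (−1)^2·48.0000/(8)·0.7974^2·0.6035^4 = +0.506057
d^3_{1,1}(1.2958) = +0.256983 -1.177785 +0.506057 = -0.414745
Attach z-rotation phases: D = e^{-i(1)(2.8714)}·(-0.414745)·e^{-i(1)(3.1191)} = -0.397107-0.119664i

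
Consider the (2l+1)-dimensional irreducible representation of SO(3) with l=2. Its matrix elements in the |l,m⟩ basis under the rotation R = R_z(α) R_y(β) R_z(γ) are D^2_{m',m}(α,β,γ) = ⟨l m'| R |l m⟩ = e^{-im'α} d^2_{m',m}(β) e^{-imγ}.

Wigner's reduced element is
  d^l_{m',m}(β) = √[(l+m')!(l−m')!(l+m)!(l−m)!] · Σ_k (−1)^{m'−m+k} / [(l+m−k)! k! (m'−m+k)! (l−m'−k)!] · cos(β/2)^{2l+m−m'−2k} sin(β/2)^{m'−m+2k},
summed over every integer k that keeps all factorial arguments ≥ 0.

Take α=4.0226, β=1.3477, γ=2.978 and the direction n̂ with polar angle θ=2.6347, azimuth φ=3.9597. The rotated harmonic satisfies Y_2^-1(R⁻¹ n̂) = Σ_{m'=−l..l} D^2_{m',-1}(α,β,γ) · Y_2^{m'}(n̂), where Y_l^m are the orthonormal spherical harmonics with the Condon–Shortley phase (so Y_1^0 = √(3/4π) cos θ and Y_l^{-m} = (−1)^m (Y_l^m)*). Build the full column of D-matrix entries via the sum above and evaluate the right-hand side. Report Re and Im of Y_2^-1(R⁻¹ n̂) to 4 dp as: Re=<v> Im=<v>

Need the full column D^2_{m',-1} for m'=−2..2 at α=4.0226, β=1.3477, γ=2.978.
cos(β/2)=0.781425, sin(β/2)=0.623999
d^2_{-2,-1}: single k=1 term ⇒ +0.595492;  D = +0.016449-0.595265i
d^2_{-1,-1}: k∈[0..1] ⇒ +0.372863 -0.713286 = -0.340423;  D = -0.256512-0.223807i
d^2_{0,-1}: k∈[0..1] ⇒ -0.729326 +0.465066 = -0.264260;  D = +0.260731-0.043038i
d^2_{1,-1}: k∈[0..1] ⇒ +0.713286 -0.151613 = +0.561673;  D = +0.282099-0.485692i
d^2_{2,-1}: single k=0 term ⇒ -0.379725;  D = -0.131921-0.356073i
Y_2^{m'}(θ=2.6347,φ=3.9597) and Σ D·Y over m':
  (+0.0164-0.5953i)·(-0.0060-0.0908i)  (-0.2565-0.2238i)·(+0.2241-0.2393i)  (+0.2607-0.0430i)·(+0.4078+0.0000i)  (+0.2821-0.4857i)·(-0.2241-0.2393i)  (-0.1319-0.3561i)·(-0.0060+0.0908i)
Y_2^-1(R⁻¹ n̂) = -0.205231+0.027209i

Re=-0.2052 Im=0.0272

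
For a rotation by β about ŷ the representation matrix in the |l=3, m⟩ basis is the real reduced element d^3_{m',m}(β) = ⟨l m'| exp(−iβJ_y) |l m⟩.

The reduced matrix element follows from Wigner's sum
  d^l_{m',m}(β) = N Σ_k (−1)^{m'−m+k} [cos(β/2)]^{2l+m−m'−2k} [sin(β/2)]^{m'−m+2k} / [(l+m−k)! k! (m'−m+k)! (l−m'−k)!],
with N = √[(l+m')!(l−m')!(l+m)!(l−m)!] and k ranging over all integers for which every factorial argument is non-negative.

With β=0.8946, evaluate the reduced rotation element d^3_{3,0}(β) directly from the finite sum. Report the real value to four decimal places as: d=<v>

d=-0.2652

d^3_{3,0}(β=0.8946) via Wigner's sum:
Half-angle: c=0.901618, s=0.432533. N=√(720·1·6·6)=160.996894
k∈{0} keeps every argument non-negative
  k=0: (−1)^3·160.9969/(36)·0.9016^3·0.4325^3 = -0.265241
d^3_{3,0}(0.8946) = -0.265241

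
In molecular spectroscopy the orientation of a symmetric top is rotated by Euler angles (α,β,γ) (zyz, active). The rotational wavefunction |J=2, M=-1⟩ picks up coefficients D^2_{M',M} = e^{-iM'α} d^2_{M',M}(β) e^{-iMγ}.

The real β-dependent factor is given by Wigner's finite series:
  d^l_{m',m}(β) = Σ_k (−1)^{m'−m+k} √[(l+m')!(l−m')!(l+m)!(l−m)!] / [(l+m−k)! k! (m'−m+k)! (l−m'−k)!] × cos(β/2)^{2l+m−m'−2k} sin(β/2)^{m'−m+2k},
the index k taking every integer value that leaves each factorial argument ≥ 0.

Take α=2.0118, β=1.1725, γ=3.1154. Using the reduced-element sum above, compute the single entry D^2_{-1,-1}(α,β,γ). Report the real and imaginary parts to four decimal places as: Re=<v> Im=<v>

Re=-0.0627 Im=0.1424

Split into d^2_{-1,-1}(β=1.1725) × two z-phases.
c=cos(1.1725/2)=0.833021, s=sin(1.1725/2)=0.553241; N=√[1·6·1·6]=6.000000
k: max(0,(-1)−(-1))=0 … min(2+(-1),2−(-1))=1
  k=0: (−1)^0·6.0000/(6)·0.8330^4·0.5532^0 = +0.481531
  k=1: (−1)^1·6.0000/(2)·0.8330^2·0.5532^2 = -0.637180
d^2_{-1,-1}(1.1725) = +0.481531 -0.637180 = -0.155649
Phases: e^{-i·(-1)·2.0118}=-0.426847+0.904324i, e^{-i·(-1)·3.1154}=-0.999657+0.026190i ⇒ D=-0.062729+0.142449i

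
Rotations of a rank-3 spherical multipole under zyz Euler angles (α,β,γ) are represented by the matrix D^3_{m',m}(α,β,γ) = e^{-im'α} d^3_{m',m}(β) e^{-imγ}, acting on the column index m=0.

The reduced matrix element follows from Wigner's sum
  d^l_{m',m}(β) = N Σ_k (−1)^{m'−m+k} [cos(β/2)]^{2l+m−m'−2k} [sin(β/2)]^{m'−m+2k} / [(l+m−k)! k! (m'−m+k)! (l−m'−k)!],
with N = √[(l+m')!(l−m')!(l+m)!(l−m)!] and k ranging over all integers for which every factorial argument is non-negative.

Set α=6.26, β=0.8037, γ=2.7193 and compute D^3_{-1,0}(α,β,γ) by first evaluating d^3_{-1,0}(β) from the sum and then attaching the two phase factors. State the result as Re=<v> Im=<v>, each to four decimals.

D^3_{-1,0}(6.26,0.8037,2.7193) = e^{-i·-1·6.26}·d^3_{-1,0}(0.8037)·e^{-i·0·2.7193}. Compute d first:
c=cos(0.8037/2)=0.920339, s=sin(0.8037/2)=0.391122; N=√[2·24·6·6]=41.569219
Admissible k: 1..3 (factorial args all ≥0)
  k=1: (−1)^0·41.5692/(12)·0.9203^5·0.3911^1 = +0.894626
  k=2: (−1)^1·41.5692/(4)·0.9203^3·0.3911^3 = -0.484720
  k=3: (−1)^2·41.5692/(12)·0.9203^1·0.3911^5 = +0.029181
d^3_{-1,0}(0.8037) = +0.894626 -0.484720 +0.029181 = +0.439087
D = (+0.999731-0.023183i)·(+0.439087)·(+1.000000+0.000000i) = +0.438969-0.010179i

Re=0.4390 Im=-0.0102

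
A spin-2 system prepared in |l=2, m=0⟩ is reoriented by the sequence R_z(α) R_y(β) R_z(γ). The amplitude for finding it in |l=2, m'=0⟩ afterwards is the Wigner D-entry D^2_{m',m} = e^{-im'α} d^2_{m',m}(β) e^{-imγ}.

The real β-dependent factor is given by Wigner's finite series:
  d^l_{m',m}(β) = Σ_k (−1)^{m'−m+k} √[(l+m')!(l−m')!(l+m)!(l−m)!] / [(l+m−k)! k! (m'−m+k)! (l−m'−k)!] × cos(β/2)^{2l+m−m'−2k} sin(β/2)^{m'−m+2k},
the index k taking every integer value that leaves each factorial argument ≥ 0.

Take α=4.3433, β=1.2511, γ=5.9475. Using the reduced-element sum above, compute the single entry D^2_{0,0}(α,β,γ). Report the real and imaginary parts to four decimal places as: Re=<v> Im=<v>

Re=-0.3518 Im=0.0000

First d^2_{0,0}(β=1.2511), then the phase factors e^{-i(0)α} and e^{-i(0)γ}:
c=cos(1.2511/2)=0.810641, s=sin(1.2511/2)=0.585543; N=√[2·2·2·2]=4.000000
k∈{0,1,2} keeps every argument non-negative
  k=0: (−1)^0·4.0000/(4)·0.8106^4·0.5855^0 = +0.431832
  k=1: (−1)^1·4.0000/(1)·0.8106^2·0.5855^2 = -0.901229
  k=2: (−1)^2·4.0000/(4)·0.8106^0·0.5855^4 = +0.117554
d^2_{0,0}(1.2511) = +0.431832 -0.901229 +0.117554 = -0.351844
D = (+1.000000+0.000000i)·(-0.351844)·(+1.000000+0.000000i) = -0.351844+0.000000i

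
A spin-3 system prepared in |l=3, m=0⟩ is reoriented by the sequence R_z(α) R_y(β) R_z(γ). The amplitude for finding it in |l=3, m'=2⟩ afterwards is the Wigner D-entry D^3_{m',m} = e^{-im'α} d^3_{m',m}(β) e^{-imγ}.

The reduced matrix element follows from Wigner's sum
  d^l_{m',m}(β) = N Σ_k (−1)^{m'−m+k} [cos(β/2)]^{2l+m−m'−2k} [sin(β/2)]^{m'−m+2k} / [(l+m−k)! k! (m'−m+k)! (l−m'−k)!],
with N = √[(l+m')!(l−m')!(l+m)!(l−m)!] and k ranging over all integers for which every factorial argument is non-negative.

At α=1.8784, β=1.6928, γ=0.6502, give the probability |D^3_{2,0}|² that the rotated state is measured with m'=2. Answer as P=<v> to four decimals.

P=0.0270

First d^3_{2,0}(β=1.6928), then the phase factors e^{-i(2)α} and e^{-i(0)γ}:
Half-angle: c=0.662683, s=0.748900. N=√(120·1·6·6)=65.726707
Admissible k: 0..1 (factorial args all ≥0)
  k=0: (−1)^2·65.7267/(12)·0.6627^4·0.7489^2 = +0.592424
  k=1: (−1)^3·65.7267/(12)·0.6627^2·0.7489^4 = -0.756602
d^3_{2,0}(1.6928) = +0.592424 -0.756602 = -0.164178
|D^3_{2,0}|² = |d^3_{2,0}(β)|² = (-0.164178)² = 0.026954 (the z-rotation phases have unit modulus)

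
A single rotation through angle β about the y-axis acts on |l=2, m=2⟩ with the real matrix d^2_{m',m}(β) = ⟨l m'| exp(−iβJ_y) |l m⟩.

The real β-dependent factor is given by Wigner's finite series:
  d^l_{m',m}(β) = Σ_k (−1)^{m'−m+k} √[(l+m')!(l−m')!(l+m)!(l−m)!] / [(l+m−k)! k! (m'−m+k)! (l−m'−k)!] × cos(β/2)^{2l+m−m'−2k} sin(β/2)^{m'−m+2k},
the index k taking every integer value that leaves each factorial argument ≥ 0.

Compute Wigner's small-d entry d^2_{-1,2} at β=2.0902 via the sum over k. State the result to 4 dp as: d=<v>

d^2_{-1,2}(β=2.0902) via Wigner's sum:
c=cos(2.0902/2)=0.501815, s=sin(2.0902/2)=0.864975; N=√[1·6·24·1]=12.000000
Admissible k: 3..3 (factorial args all ≥0)
  k=3: (−1)^0·12.0000/(6)·0.5018^1·0.8650^3 = +0.649508
d^2_{-1,2}(2.0902) = +0.649508

d=0.6495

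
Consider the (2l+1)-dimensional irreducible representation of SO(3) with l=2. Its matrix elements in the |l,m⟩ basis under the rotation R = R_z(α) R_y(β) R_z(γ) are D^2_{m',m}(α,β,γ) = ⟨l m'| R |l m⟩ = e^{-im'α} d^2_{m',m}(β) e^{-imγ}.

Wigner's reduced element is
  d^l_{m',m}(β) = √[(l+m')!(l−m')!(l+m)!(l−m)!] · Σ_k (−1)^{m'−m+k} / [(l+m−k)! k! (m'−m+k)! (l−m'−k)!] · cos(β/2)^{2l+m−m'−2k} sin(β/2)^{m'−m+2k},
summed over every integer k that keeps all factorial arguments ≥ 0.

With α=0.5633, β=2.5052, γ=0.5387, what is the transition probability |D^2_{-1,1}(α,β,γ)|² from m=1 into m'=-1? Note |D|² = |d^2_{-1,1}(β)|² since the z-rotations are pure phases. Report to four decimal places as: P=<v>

P=0.3013

D^2_{-1,1}(0.5633,2.5052,0.5387) = e^{-i·-1·0.5633}·d^2_{-1,1}(2.5052)·e^{-i·1·0.5387}. Compute d first:
Half-angle: c=0.312854, s=0.949801. N=√(1·6·6·1)=6.000000
k: max(0,(1)−(-1))=2 … min(2+(1),2−(-1))=3
  k=2: (−1)^0·6.0000/(2)·0.3129^2·0.9498^2 = +0.264893
  k=3: (−1)^1·6.0000/(6)·0.3129^0·0.9498^4 = -0.813825
d^2_{-1,1}(2.5052) = +0.264893 -0.813825 = -0.548932
|D^2_{-1,1}|² = |d^2_{-1,1}(β)|² = (-0.548932)² = 0.301327 (the z-rotation phases have unit modulus)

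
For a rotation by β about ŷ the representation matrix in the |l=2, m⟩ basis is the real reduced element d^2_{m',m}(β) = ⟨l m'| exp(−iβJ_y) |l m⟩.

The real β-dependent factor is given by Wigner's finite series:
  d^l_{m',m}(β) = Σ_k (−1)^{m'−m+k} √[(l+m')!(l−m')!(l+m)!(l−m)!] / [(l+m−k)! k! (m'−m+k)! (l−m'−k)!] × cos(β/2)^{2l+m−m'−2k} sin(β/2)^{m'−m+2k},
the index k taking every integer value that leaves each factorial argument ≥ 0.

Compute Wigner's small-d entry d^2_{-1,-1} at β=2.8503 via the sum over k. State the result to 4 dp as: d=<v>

d=-0.0614

d^2_{-1,-1}(β=2.8503) via Wigner's sum:
c=cos(2.8503/2)=0.145132, s=sin(2.8503/2)=0.989412; N=√[1·6·1·6]=6.000000
The bounds max(0,m−m')=0 and min(l+m,l−m')=1 give 2 terms
  k=0: (−1)^0·6.0000/(6)·0.1451^4·0.9894^0 = +0.000444
  k=1: (−1)^1·6.0000/(2)·0.1451^2·0.9894^2 = -0.061859
d^2_{-1,-1}(2.8503) = +0.000444 -0.061859 = -0.061415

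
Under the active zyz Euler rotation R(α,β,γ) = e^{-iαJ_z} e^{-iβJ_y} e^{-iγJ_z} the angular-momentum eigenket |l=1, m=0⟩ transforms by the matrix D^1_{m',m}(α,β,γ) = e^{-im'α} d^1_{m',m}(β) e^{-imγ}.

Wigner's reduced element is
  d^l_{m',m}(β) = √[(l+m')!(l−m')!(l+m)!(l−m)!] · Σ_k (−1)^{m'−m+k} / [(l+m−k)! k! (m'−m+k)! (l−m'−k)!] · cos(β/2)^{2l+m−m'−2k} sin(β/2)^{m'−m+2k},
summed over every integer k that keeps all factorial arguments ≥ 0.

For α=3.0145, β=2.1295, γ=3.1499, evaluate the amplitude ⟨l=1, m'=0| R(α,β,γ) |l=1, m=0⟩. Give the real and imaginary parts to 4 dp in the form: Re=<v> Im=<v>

Re=-0.5301 Im=0.0000

First d^1_{0,0}(β=2.1295), then the phase factors e^{-i(0)α} and e^{-i(0)γ}:
Half-angle: c=0.484723, s=0.874668. N=√(1·1·1·1)=1.000000
k: max(0,(0)−(0))=0 … min(1+(0),1−(0))=1
  k=0: (−1)^0·1.0000/(1)·0.4847^2·0.8747^0 = +0.234956
  k=1: (−1)^1·1.0000/(1)·0.4847^0·0.8747^2 = -0.765044
d^1_{0,0}(2.1295) = +0.234956 -0.765044 = -0.530087
Phases: e^{-i·(0)·3.0145}=+1.000000+0.000000i, e^{-i·(0)·3.1499}=+1.000000+0.000000i ⇒ D=-0.530087+0.000000i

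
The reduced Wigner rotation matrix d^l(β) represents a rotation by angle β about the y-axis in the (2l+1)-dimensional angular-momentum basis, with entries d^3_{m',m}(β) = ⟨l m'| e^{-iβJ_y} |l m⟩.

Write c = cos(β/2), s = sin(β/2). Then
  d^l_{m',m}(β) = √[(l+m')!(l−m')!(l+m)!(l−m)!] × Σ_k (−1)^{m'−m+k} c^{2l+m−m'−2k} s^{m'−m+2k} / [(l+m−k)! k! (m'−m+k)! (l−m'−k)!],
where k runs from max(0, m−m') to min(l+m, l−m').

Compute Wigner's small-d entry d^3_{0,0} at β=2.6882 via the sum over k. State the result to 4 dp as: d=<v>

d^3_{0,0}(β=2.6882) via Wigner's sum:
Half-angle: c=0.224760, s=0.974414. N=√(6·6·6·6)=36.000000
k: max(0,(0)−(0))=0 … min(3+(0),3−(0))=3
  k=0: (−1)^0·36.0000/(36)·0.2248^6·0.9744^0 = +0.000129
  k=1: (−1)^1·36.0000/(4)·0.2248^4·0.9744^2 = -0.021807
  k=2: (−1)^2·36.0000/(4)·0.2248^2·0.9744^4 = +0.409877
  k=3: (−1)^3·36.0000/(36)·0.2248^0·0.9744^6 = -0.855976
d^3_{0,0}(2.6882) = +0.000129 -0.021807 +0.409877 -0.855976 = -0.467778

d=-0.4678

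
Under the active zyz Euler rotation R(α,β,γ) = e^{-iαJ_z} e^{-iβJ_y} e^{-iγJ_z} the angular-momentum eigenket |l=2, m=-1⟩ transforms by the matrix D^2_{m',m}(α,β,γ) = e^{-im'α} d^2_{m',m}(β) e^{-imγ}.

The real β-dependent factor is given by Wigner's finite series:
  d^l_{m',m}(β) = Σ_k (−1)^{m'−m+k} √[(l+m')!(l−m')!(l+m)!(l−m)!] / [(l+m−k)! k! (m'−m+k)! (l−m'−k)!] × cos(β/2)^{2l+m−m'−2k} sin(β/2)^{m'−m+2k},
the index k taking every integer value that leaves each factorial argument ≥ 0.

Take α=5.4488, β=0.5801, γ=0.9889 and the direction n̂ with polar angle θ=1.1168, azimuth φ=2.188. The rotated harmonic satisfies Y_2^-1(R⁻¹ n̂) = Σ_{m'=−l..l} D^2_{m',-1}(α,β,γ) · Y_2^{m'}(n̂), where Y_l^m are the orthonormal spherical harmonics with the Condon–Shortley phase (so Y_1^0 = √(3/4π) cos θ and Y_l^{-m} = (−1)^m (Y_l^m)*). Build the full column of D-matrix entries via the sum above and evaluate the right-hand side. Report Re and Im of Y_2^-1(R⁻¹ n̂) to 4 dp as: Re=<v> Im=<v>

Re=0.0428 Im=0.0834

Need the full column D^2_{m',-1} for m'=−2..2 at α=5.4488, β=0.5801, γ=0.9889.
cos(β/2)=0.958230, sin(β/2)=0.286000
d^2_{-2,-1}: single k=1 term ⇒ +0.503275;  D = +0.391373-0.316405i
d^2_{-1,-1}: k∈[0..1] ⇒ +0.843098 -0.225316 = +0.617782;  D = +0.610422+0.095077i
d^2_{0,-1}: k∈[0..1] ⇒ -0.616383 +0.054909 = -0.561474;  D = -0.308591-0.469068i
d^2_{1,-1}: k∈[0..1] ⇒ +0.225316 -0.006691 = +0.218626;  D = -0.054616+0.211694i
d^2_{2,-1}: single k=0 term ⇒ -0.044833;  D = +0.039685-0.020859i
Y_2^{m'}(θ=1.1168,φ=2.188) and Σ D·Y over m':
  (+0.3914-0.3164i)·(-0.1030+0.2945i)  (+0.6104+0.0951i)·(-0.1762-0.2483i)  (-0.3086-0.4691i)·(-0.1334+0.0000i)  (-0.0546+0.2117i)·(+0.1762-0.2483i)  (+0.0397-0.0209i)·(-0.1030-0.2945i)
Y_2^-1(R⁻¹ n̂) = +0.042794+0.083417i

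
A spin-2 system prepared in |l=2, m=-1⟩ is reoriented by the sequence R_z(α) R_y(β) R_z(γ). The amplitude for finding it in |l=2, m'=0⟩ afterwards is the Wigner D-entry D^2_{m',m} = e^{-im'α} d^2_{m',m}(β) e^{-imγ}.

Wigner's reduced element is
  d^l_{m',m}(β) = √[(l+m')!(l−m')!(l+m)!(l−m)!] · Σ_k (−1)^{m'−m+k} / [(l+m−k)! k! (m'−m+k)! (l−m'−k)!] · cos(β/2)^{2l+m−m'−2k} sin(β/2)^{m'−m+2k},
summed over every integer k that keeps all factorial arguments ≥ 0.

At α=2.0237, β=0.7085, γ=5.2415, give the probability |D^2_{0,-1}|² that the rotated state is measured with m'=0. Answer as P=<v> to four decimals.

P=0.3662

First d^2_{0,-1}(β=0.7085), then the phase factors e^{-i(0)α} and e^{-i(-1)γ}:
With c≡cos(β/2)=0.937907 and s≡sin(β/2)=0.346887, N=[2·2·1·6]^{1/2}=4.898979
Admissible k: 0..1 (factorial args all ≥0)
  k=0: (−1)^1·4.8990/(2)·0.9379^3·0.3469^1 = -0.701040
  k=1: (−1)^2·4.8990/(2)·0.9379^1·0.3469^3 = +0.095896
d^2_{0,-1}(0.7085) = -0.701040 +0.095896 = -0.605144
|D^2_{0,-1}|² = |d^2_{0,-1}(β)|² = (-0.605144)² = 0.366200 (the z-rotation phases have unit modulus)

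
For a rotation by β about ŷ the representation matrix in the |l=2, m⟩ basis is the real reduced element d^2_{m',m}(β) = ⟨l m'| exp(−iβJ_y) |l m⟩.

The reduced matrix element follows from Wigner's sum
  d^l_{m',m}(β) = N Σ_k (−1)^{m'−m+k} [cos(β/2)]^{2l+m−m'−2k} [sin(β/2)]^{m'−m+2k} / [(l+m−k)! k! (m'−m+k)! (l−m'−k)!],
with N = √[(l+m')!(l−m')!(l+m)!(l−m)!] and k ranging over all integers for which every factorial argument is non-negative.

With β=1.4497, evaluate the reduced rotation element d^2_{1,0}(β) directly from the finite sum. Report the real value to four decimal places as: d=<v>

d^2_{1,0}(β=1.4497) via Wigner's sum:
c=cos(1.4497/2)=0.748599, s=sin(1.4497/2)=0.663023; N=√[6·1·2·2]=4.898979
The bounds max(0,m−m')=0 and min(l+m,l−m')=1 give 2 terms
  k=0: (−1)^1·4.8990/(2)·0.7486^3·0.6630^1 = -0.681321
  k=1: (−1)^2·4.8990/(2)·0.7486^1·0.6630^3 = +0.534455
d^2_{1,0}(1.4497) = -0.681321 +0.534455 = -0.146866

d=-0.1469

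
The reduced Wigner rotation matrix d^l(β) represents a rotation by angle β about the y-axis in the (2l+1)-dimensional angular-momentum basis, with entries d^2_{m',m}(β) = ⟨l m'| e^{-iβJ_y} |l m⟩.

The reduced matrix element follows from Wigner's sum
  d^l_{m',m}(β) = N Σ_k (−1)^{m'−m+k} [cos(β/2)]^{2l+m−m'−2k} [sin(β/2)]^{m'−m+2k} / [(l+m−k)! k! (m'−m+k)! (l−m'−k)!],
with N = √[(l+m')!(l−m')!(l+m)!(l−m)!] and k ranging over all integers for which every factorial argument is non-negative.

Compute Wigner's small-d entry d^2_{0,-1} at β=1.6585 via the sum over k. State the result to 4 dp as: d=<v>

d=0.1069

d^2_{0,-1}(β=1.6585) via Wigner's sum:
With c≡cos(β/2)=0.675429 and s≡sin(β/2)=0.737425, N=[2·2·1·6]^{1/2}=4.898979
The bounds max(0,m−m')=0 and min(l+m,l−m')=1 give 2 terms
  k=0: (−1)^1·4.8990/(2)·0.6754^3·0.7374^1 = -0.556586
  k=1: (−1)^2·4.8990/(2)·0.6754^1·0.7374^3 = +0.663451
d^2_{0,-1}(1.6585) = -0.556586 +0.663451 = +0.106865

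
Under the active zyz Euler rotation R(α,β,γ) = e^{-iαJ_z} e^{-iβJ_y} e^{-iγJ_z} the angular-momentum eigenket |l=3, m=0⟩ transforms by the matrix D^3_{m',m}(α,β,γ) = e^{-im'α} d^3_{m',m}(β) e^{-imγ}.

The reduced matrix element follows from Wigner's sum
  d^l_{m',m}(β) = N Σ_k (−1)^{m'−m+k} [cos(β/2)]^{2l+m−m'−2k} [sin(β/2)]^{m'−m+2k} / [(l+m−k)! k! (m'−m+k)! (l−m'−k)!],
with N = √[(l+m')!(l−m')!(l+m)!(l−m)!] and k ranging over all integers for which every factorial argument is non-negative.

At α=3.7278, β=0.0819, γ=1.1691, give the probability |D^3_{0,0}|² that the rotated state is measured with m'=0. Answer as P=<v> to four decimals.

P=0.9603

Split into d^3_{0,0}(β=0.0819) × two z-phases.
Half-angle: c=0.999162, s=0.040939. N=√(6·6·6·6)=36.000000
k∈{0,1,2,3} keeps every argument non-negative
  k=0: (−1)^0·36.0000/(36)·0.9992^6·0.0409^0 = +0.994981
  k=1: (−1)^1·36.0000/(4)·0.9992^4·0.0409^2 = -0.015033
  k=2: (−1)^2·36.0000/(4)·0.9992^2·0.0409^4 = +0.000025
  k=3: (−1)^3·36.0000/(36)·0.9992^0·0.0409^6 = -0.000000
d^3_{0,0}(0.0819) = +0.994981 -0.015033 +0.000025 -0.000000 = +0.979973
|D^3_{0,0}|² = |d^3_{0,0}(β)|² = (+0.979973)² = 0.960346 (the z-rotation phases have unit modulus)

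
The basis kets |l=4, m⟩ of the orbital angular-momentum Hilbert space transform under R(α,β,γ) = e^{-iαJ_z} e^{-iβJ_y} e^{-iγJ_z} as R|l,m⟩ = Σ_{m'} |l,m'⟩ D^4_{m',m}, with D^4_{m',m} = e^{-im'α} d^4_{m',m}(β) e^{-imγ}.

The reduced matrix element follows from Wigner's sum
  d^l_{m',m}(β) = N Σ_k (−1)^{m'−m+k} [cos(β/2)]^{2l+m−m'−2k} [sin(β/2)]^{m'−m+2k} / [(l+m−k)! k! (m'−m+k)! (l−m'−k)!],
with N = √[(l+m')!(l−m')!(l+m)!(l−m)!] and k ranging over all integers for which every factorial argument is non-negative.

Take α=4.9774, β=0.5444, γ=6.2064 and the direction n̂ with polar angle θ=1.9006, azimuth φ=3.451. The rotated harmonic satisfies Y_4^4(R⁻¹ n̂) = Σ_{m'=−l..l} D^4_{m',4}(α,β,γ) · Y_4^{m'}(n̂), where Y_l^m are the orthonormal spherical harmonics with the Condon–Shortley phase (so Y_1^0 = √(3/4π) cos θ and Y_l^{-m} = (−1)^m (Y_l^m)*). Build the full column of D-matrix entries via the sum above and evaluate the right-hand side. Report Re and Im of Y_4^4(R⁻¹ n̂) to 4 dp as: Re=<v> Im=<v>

Re=0.1559 Im=0.3539

Need the full column D^4_{m',4} for m'=−4..4 at α=4.9774, β=0.5444, γ=6.2064.
cos(β/2)=0.963182, sin(β/2)=0.268851
d^4_{-4,4}: single k=8 term ⇒ +0.000027;  D = +0.000006+0.000027i
d^4_{-3,4}: single k=7 term ⇒ +0.000277;  D = -0.000247+0.000125i
d^4_{-2,4}: single k=6 term ⇒ +0.001854;  D = -0.001241-0.001377i
d^4_{-1,4}: single k=5 term ⇒ +0.009392;  D = +0.005085-0.007897i
d^4_{0,4}: single k=4 term ⇒ +0.037621;  D = +0.035860+0.011374i
d^4_{1,4}: single k=3 term ⇒ +0.120551;  D = -0.005077+0.120444i
d^4_{2,4}: single k=2 term ⇒ +0.305388;  D = -0.297834+0.067503i
d^4_{3,4}: single k=1 term ⇒ +0.584810;  D = -0.274138-0.516576i
d^4_{4,4}: single k=0 term ⇒ +0.740740;  D = +0.540523-0.506488i
Y_4^{m'}(θ=1.9006,φ=3.451) and Σ D·Y over m':
  (+0.0000+0.0000i)·(+0.1160-0.3351i)  (-0.0002+0.0001i)·(+0.2057-0.2748i)  (-0.0012-0.0014i)·(-0.0648+0.0462i)  (+0.0051-0.0079i)·(-0.3128+0.1000i)  (+0.0359+0.0114i)·(+0.0252+0.0000i)  (-0.0051+0.1204i)·(+0.3128+0.1000i)  (-0.2978+0.0675i)·(-0.0648-0.0462i)  (-0.2741-0.5166i)·(-0.2057-0.2748i)  (+0.5405-0.5065i)·(+0.1160+0.3351i)
Y_4^4(R⁻¹ n̂) = +0.155852+0.353934i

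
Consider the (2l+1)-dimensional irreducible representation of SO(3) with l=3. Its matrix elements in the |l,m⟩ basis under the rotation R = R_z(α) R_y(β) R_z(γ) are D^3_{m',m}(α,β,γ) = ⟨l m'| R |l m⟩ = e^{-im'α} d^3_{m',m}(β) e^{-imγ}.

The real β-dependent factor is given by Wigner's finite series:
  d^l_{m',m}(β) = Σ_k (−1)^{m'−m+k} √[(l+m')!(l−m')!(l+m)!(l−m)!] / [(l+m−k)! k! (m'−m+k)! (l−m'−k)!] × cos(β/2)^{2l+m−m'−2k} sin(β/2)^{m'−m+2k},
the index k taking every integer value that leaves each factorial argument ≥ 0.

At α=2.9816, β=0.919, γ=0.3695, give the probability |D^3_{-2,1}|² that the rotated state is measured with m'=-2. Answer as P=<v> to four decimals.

First d^3_{-2,1}(β=0.919), then the phase factors e^{-i(-2)α} and e^{-i(1)γ}:
c=cos(0.919/2)=0.896274, s=sin(0.919/2)=0.443500; N=√[1·120·24·2]=75.894664
The bounds max(0,m−m')=3 and min(l+m,l−m')=4 give 2 terms
  k=3: (−1)^0·75.8947/(12)·0.8963^3·0.4435^3 = +0.397223
  k=4: (−1)^1·75.8947/(24)·0.8963^1·0.4435^5 = -0.048631
d^3_{-2,1}(0.919) = +0.397223 -0.048631 = +0.348592
|D^3_{-2,1}|² = |d^3_{-2,1}(β)|² = (+0.348592)² = 0.121516 (the z-rotation phases have unit modulus)

P=0.1215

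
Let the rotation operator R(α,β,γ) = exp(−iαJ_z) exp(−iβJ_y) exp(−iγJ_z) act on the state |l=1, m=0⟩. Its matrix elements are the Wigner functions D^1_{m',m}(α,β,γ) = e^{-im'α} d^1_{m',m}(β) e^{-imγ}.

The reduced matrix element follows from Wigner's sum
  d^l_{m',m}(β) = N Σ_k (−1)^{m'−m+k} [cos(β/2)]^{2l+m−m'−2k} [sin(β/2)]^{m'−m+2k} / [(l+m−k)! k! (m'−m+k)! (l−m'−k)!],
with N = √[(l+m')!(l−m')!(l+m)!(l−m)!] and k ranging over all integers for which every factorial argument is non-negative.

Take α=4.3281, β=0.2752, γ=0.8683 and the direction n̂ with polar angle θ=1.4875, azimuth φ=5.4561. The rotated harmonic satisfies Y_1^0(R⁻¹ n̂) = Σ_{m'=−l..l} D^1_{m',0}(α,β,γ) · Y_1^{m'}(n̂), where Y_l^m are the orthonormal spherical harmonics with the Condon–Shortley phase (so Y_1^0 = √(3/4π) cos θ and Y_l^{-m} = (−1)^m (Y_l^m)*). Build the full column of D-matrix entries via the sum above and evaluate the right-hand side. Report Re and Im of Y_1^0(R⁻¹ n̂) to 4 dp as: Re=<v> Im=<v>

Need the full column D^1_{m',0} for m'=−1..1 at α=4.3281, β=0.2752, γ=0.8683.
cos(β/2)=0.990548, sin(β/2)=0.137166
d^1_{-1,0}: single k=1 term ⇒ +0.192149;  D = -0.072037-0.178134i
d^1_{0,0}: k∈[0..1] ⇒ +0.981185 -0.018815 = +0.962371;  D = +0.962371+0.000000i
d^1_{1,0}: single k=0 term ⇒ -0.192149;  D = +0.072037-0.178134i
Y_1^{m'}(θ=1.4875,φ=5.4561) and Σ D·Y over m':
  (-0.0720-0.1781i)·(+0.2331+0.2534i)  (+0.9624+0.0000i)·(+0.0407+0.0000i)  (+0.0720-0.1781i)·(-0.2331+0.2534i)
Y_1^0(R⁻¹ n̂) = +0.095814+0.000000i

Re=0.0958 Im=0.0000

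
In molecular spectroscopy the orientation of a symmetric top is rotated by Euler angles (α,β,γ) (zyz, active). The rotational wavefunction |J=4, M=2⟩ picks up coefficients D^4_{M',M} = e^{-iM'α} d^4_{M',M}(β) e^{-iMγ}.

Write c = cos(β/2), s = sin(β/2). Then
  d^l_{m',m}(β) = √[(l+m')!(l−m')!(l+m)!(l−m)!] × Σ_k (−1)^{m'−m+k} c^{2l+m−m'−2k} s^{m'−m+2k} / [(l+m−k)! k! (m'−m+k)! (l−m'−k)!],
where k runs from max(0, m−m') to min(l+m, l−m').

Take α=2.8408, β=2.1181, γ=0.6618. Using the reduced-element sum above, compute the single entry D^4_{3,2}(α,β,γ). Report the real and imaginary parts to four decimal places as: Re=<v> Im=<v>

Split into d^4_{3,2}(β=2.1181) × two z-phases.
c=cos(2.1181/2)=0.489701, s=sin(2.1181/2)=0.871891; N=√[5040·1·720·2]=2693.993318
k: max(0,(2)−(3))=0 … min(4+(2),4−(3))=1
  k=0: (−1)^1·2693.9933/(720)·0.4897^7·0.8719^1 = -0.022031
  k=1: (−1)^2·2693.9933/(240)·0.4897^5·0.8719^3 = +0.209520
d^4_{3,2}(2.1181) = -0.022031 +0.209520 = +0.187488
Attach z-rotation phases: D = e^{-i(3)(2.8408)}·(+0.187488)·e^{-i(2)(0.6618)} = -0.171100+0.076659i

Re=-0.1711 Im=0.0767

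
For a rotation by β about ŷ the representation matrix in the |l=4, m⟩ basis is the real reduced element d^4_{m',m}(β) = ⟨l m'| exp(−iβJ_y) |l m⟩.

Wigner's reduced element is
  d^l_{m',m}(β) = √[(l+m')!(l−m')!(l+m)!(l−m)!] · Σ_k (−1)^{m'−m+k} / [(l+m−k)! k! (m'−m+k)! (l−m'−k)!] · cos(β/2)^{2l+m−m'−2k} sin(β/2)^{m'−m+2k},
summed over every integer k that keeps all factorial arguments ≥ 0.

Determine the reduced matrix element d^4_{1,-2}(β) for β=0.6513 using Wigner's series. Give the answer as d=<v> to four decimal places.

d^4_{1,-2}(β=0.6513) via Wigner's sum:
With c≡cos(β/2)=0.947443 and s≡sin(β/2)=0.319925, N=[120·6·2·720]^{1/2}=1018.233765
Admissible k: 0..2 (factorial args all ≥0)
  k=0: (−1)^3·1018.2338/(72)·0.9474^5·0.3199^3 = -0.353528
  k=1: (−1)^4·1018.2338/(48)·0.9474^3·0.3199^5 = +0.060465
  k=2: (−1)^5·1018.2338/(240)·0.9474^1·0.3199^7 = -0.001379
d^4_{1,-2}(0.6513) = -0.353528 +0.060465 -0.001379 = -0.294442

d=-0.2944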